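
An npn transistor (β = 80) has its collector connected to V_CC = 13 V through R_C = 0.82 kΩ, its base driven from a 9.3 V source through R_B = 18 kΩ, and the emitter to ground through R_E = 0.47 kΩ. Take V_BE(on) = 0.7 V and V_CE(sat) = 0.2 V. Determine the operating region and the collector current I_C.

saturation; I_C ≈ 9.8 mA

Assume active: I_B = (9.3 − 0.7)/(18 + 81×0.47) = 0.153 mA, I_C = β·I_B = 12.3 mA.
Then V_CE = 13 − 12.3×0.82 − 12.4×0.47 = -2.9 V < 0.2 V — the active assumption fails.
Re-solve with V_CE = 0.2 V. KCL at the emitter: V_E/R_E = (V_BB−0.7−V_E)/R_B + (V_CC−0.2−V_E)/R_C, giving V_E = 4.73 V.
I_C = (V_CC − 0.2 − V_E)/R_C = (12.8 − 4.73)/0.82 = 9.84 mA.
Check: I_B = (8.6 − 4.73)/18 = 0.215 mA, and β·I_B = 17.2 mA > I_C, confirming saturation.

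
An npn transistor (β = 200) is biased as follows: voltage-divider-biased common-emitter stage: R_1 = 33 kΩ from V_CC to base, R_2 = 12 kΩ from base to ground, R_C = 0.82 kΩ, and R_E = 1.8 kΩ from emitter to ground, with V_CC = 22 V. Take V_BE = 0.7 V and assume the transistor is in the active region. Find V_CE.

V_CE ≈ 15 V

Thevenize the base divider: V_Th = V_CC·R_2/(R_1+R_2) = 22×12/45 = 5.87 V, R_Th = R_1‖R_2 = 8.8 kΩ.
Base-emitter loop: V_Th = I_B·R_Th + V_BE + (β+1)I_B·R_E, so I_B = (5.87 − 0.7) / (8.8 + 201×1.8) = 0.0139 mA.
I_C = β·I_B = 200×0.0139 = 2.79 mA, and I_E = (β+1)I_B = 2.8 mA.
V_CE = V_CC − I_C·R_C − I_E·R_E = 22 − 2.79×0.82 − 2.8×1.8 = 14.7 V.
V_CE = 14.7 V > 0.2 V confirms active-region operation.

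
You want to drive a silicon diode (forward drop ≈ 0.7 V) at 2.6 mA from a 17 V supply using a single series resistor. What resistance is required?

R ≈ 6.3 kΩ

The resistor drops V_S − V_D = 17 − 0.7 = 16.3 V at 2.6 mA.
R = 16.3 V / 2.6 mA = 6.27 kΩ.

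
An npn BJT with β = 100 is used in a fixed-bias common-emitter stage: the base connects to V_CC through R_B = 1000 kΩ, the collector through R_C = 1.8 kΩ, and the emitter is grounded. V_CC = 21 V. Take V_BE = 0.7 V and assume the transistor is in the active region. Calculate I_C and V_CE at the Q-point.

Base loop: V_CC = I_B·R_B + V_BE, so I_B = (21 − 0.7)/1000 kΩ = 0.0203 mA.
In the active region I_C = β·I_B = 100 × 0.0203 = 2.03 mA.
Collector loop: V_CE = V_CC − I_C·R_C = 21 − 2.03×1.8 = 17.3 V.
Since V_CE = 17.3 V > V_CE(sat) ≈ 0.2 V, the transistor is in the active region as assumed.

I_C ≈ 2 mA, V_CE ≈ 17 V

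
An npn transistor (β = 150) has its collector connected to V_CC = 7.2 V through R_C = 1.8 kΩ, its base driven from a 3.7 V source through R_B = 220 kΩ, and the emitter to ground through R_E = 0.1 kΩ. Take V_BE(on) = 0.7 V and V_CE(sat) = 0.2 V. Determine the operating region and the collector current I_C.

active; I_C ≈ 1.9 mA

Assume active. Base-emitter loop: I_B = (V_BB − V_BE)/(R_B + (β+1)R_E) = (3.7 − 0.7)/(220 + 151×0.1) = 0.0128 mA.
I_C = β·I_B = 150×0.0128 = 1.91 mA.
V_CE = V_CC − I_C·R_C − I_E·R_E = 7.2 − 1.91×1.8 − 1.93×0.1 = 3.56 V > V_CE(sat), so the active-region assumption holds.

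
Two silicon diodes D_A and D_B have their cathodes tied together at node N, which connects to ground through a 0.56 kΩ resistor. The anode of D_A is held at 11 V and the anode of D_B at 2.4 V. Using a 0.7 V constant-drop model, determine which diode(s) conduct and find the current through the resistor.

Only D_A conducts; I_R ≈ 18 mA

Assume both conduct. Then node N would need to be at both 11−0.7 = 10.3 V and 2.4−0.7 = 1.7 V, which is impossible.
Assume only D_A conducts: V_N = 11 − 0.7 = 10.3 V, so I_R = 10.3/0.56 = 18.4 mA.
Check D_B: its anode-to-cathode voltage is 2.4 − 10.3 = -7.9 V < 0.7 V, so it is off. The assumption is consistent.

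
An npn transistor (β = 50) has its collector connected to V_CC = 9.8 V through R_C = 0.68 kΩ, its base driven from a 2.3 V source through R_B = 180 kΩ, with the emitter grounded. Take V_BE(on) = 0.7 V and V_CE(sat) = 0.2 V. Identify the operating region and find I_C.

active; I_C ≈ 0.44 mA

Assume active. Base-emitter loop: I_B = (V_BB − V_BE)/R_B = (2.3 − 0.7)/180 = 0.00889 mA.
I_C = β·I_B = 50×0.00889 = 0.444 mA.
V_CE = V_CC − I_C·R_C = 9.8 − 0.444×0.68 = 9.5 V > V_CE(sat), so the active-region assumption holds.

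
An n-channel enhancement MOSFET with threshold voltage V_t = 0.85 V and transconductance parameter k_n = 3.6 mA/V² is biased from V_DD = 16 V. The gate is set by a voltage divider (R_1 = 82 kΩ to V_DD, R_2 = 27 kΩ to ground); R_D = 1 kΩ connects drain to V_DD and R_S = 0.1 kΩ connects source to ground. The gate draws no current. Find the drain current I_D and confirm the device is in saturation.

I_D ≈ 8.9 mA

V_G = V_DD·R_2/(R_1+R_2) = 16×27/109 = 3.96 V.
Assume saturation: I_D = (k_n/2)(V_GS − V_t)² with V_GS = V_G − I_D·R_S = 3.96 − 0.1·I_D.
Substituting gives 0.018·I_D² − 2.12·I_D + 17.4 = 0, with roots I_D = 8.9 or 109 mA.
The root I_D = 109 mA gives V_GS = -6.93 V ≤ V_t, so take I_D = 8.9 mA.
Then V_GS = 3.07 V and V_DS = V_DD − I_D(R_D+R_S) = 16 − 8.9×1.1 = 6.21 V.
Saturation requires V_DS ≥ V_GS − V_t = 2.22 V; 6.21 ≥ 2.22 ✓.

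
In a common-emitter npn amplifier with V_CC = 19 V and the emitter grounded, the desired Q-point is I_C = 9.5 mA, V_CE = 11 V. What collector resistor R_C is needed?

Collector loop: V_CC = I_C·R_C + V_CE.
R_C = (V_CC − V_CE)/I_C = (19 − 11)/9.5 = 0.842 kΩ.

R_C ≈ 0.84 kΩ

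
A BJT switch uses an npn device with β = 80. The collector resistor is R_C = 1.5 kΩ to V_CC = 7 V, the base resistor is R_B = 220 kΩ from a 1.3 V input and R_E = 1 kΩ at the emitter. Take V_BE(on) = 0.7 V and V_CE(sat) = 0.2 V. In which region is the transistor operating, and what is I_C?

active; I_C ≈ 0.16 mA

Assume active. Base-emitter loop: I_B = (V_BB − V_BE)/(R_B + (β+1)R_E) = (1.3 − 0.7)/(220 + 81×1) = 0.00199 mA.
I_C = β·I_B = 80×0.00199 = 0.159 mA.
V_CE = V_CC − I_C·R_C − I_E·R_E = 7 − 0.159×1.5 − 0.161×1 = 6.6 V > V_CE(sat), so the active-region assumption holds.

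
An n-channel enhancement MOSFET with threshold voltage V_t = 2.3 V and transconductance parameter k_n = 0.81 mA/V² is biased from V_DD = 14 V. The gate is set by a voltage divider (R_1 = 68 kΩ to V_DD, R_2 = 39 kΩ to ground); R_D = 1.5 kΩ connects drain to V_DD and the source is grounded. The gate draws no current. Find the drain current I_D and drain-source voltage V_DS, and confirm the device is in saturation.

I_D ≈ 3.2 mA, V_DS ≈ 9.2 V

V_G = V_DD·R_2/(R_1+R_2) = 14×39/107 = 5.1 V. With the source grounded, V_GS = V_G = 5.1 V.
Assume saturation: I_D = (k_n/2)(V_GS − V_t)² = (0.81/2)×(5.1 − 2.3)² = 0.405×2.8² = 3.18 mA.
V_DS = V_DD − I_D·R_D = 14 − 3.18×1.5 = 9.23 V.
Saturation requires V_DS ≥ V_GS − V_t = 2.8 V; 9.23 ≥ 2.8 ✓.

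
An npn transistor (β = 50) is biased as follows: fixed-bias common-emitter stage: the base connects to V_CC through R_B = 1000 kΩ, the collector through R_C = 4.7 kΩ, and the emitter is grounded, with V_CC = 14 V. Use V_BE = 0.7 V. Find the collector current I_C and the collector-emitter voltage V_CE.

Base loop: V_CC = I_B·R_B + V_BE, so I_B = (14 − 0.7)/1000 kΩ = 0.0133 mA.
In the active region I_C = β·I_B = 50 × 0.0133 = 0.665 mA.
Collector loop: V_CE = V_CC − I_C·R_C = 14 − 0.665×4.7 = 10.9 V.
Since V_CE = 10.9 V > V_CE(sat) ≈ 0.2 V, the transistor is in the active region as assumed.

I_C ≈ 0.67 mA, V_CE ≈ 11 V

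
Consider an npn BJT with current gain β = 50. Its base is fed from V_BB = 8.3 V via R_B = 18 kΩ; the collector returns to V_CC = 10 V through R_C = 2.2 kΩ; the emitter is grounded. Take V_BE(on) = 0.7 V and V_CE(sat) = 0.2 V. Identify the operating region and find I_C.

saturation; I_C ≈ 4.5 mA

Assume active: I_B = (8.3 − 0.7)/18 = 0.422 mA, giving I_C = β·I_B = 21.1 mA.
But then V_CE = 10 − 21.1×2.2 = -36.4 V < V_CE(sat) = 0.2 V — impossible in the active region.
So the transistor is saturated. With V_CE = 0.2 V, I_C = (V_CC − 0.2)/R_C = 9.8/2.2 = 4.45 mA.
Check: β·I_B = 21.1 mA > I_C = 4.45 mA, confirming saturation.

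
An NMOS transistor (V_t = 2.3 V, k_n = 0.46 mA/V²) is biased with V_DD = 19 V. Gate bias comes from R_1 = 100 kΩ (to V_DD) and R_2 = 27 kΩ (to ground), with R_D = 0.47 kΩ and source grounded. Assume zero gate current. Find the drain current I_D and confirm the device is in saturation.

V_G = V_DD·R_2/(R_1+R_2) = 19×27/127 = 4.04 V. With the source grounded, V_GS = V_G = 4.04 V.
Assume saturation: I_D = (k_n/2)(V_GS − V_t)² = (0.46/2)×(4.04 − 2.3)² = 0.23×1.74² = 0.696 mA.
V_DS = V_DD − I_D·R_D = 19 − 0.696×0.47 = 18.7 V.
Saturation requires V_DS ≥ V_GS − V_t = 1.74 V; 18.7 ≥ 1.74 ✓.

I_D ≈ 0.7 mA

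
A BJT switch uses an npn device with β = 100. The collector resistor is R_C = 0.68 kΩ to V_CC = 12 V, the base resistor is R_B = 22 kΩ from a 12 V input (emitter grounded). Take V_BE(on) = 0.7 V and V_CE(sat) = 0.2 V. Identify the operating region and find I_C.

Assume active: I_B = (12 − 0.7)/22 = 0.514 mA, giving I_C = β·I_B = 51.4 mA.
But then V_CE = 12 − 51.4×0.68 = -22.9 V < V_CE(sat) = 0.2 V — impossible in the active region.
So the transistor is saturated. With V_CE = 0.2 V, I_C = (V_CC − 0.2)/R_C = 11.8/0.68 = 17.4 mA.
Check: β·I_B = 51.4 mA > I_C = 17.4 mA, confirming saturation.

saturation; I_C ≈ 17 mA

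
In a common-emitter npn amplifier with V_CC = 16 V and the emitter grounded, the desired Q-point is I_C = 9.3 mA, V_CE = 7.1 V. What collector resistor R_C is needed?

Collector loop: V_CC = I_C·R_C + V_CE.
R_C = (V_CC − V_CE)/I_C = (16 − 7.1)/9.3 = 0.957 kΩ.

R_C ≈ 0.96 kΩ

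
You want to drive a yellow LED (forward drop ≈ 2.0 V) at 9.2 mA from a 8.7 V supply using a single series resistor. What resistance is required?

The resistor drops V_S − V_D = 8.7 − 2.0 = 6.7 V at 9.2 mA.
R = 6.7 V / 9.2 mA = 0.728 kΩ.

R ≈ 0.73 kΩ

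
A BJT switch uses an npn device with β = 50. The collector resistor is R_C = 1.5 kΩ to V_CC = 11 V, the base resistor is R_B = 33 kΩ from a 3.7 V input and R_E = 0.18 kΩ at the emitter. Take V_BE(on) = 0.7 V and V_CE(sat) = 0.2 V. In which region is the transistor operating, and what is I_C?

Assume active. Base-emitter loop: I_B = (V_BB − V_BE)/(R_B + (β+1)R_E) = (3.7 − 0.7)/(33 + 51×0.18) = 0.0711 mA.
I_C = β·I_B = 50×0.0711 = 3.56 mA.
V_CE = V_CC − I_C·R_C − I_E·R_E = 11 − 3.56×1.5 − 3.63×0.18 = 5.01 V > V_CE(sat), so the active-region assumption holds.

active; I_C ≈ 3.6 mA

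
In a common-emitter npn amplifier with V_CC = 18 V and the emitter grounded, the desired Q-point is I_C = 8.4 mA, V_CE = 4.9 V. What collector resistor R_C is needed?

Collector loop: V_CC = I_C·R_C + V_CE.
R_C = (V_CC − V_CE)/I_C = (18 − 4.9)/8.4 = 1.56 kΩ.

R_C ≈ 1.6 kΩ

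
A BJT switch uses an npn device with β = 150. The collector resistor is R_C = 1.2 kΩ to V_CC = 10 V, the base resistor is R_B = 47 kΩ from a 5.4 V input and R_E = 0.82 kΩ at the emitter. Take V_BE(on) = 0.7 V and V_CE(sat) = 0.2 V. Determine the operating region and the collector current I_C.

Assume active. Base-emitter loop: I_B = (V_BB − V_BE)/(R_B + (β+1)R_E) = (5.4 − 0.7)/(47 + 151×0.82) = 0.0275 mA.
I_C = β·I_B = 150×0.0275 = 4.13 mA.
V_CE = V_CC − I_C·R_C − I_E·R_E = 10 − 4.13×1.2 − 4.15×0.82 = 1.64 V > V_CE(sat), so the active-region assumption holds.

active; I_C ≈ 4.1 mA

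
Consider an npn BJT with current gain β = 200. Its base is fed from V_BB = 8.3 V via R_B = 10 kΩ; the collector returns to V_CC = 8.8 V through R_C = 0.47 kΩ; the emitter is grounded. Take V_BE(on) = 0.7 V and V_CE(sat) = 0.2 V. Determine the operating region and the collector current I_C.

saturation; I_C ≈ 18 mA

Assume active: I_B = (8.3 − 0.7)/10 = 0.76 mA, giving I_C = β·I_B = 152 mA.
But then V_CE = 8.8 − 152×0.47 = -62.6 V < V_CE(sat) = 0.2 V — impossible in the active region.
So the transistor is saturated. With V_CE = 0.2 V, I_C = (V_CC − 0.2)/R_C = 8.6/0.47 = 18.3 mA.
Check: β·I_B = 152 mA > I_C = 18.3 mA, confirming saturation.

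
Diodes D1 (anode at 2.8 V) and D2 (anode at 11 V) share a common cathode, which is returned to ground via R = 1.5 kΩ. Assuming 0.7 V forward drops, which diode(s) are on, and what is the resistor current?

Only D2 conducts; I_R ≈ 6.9 mA

Assume both conduct. Then node N would need to be at both 2.8−0.7 = 2.1 V and 11−0.7 = 10.3 V, which is impossible.
Assume only D2 conducts: V_N = 11 − 0.7 = 10.3 V, so I_R = 10.3/1.5 = 6.87 mA.
Check D1: its anode-to-cathode voltage is 2.8 − 10.3 = -7.5 V < 0.7 V, so it is off. The assumption is consistent.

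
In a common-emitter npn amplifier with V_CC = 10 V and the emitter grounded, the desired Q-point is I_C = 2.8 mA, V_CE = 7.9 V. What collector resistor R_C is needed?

R_C ≈ 0.75 kΩ

Collector loop: V_CC = I_C·R_C + V_CE.
R_C = (V_CC − V_CE)/I_C = (10 − 7.9)/2.8 = 0.75 kΩ.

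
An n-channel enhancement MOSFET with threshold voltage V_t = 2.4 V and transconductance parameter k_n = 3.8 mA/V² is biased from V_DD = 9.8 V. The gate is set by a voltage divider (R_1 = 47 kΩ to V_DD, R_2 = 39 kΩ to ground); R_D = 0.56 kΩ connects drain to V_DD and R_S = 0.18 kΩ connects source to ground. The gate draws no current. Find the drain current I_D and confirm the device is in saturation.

I_D ≈ 3.7 mA

V_G = V_DD·R_2/(R_1+R_2) = 9.8×39/86 = 4.44 V.
Assume saturation: I_D = (k_n/2)(V_GS − V_t)² with V_GS = V_G − I_D·R_S = 4.44 − 0.18·I_D.
Substituting gives 0.0616·I_D² − 2.4·I_D + 7.94 = 0, with roots I_D = 3.65 or 35.3 mA.
The root I_D = 35.3 mA gives V_GS = -1.91 V ≤ V_t, so take I_D = 3.65 mA.
Then V_GS = 3.79 V and V_DS = V_DD − I_D(R_D+R_S) = 9.8 − 3.65×0.74 = 7.1 V.
Saturation requires V_DS ≥ V_GS − V_t = 1.39 V; 7.1 ≥ 1.39 ✓.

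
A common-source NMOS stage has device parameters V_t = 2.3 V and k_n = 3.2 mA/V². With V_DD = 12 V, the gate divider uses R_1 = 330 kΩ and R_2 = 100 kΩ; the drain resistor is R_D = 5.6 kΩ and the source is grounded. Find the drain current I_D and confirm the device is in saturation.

I_D ≈ 0.39 mA

V_G = V_DD·R_2/(R_1+R_2) = 12×100/430 = 2.79 V. With the source grounded, V_GS = V_G = 2.79 V.
Assume saturation: I_D = (k_n/2)(V_GS − V_t)² = (3.2/2)×(2.79 − 2.3)² = 1.6×0.491² = 0.385 mA.
V_DS = V_DD − I_D·R_D = 12 − 0.385×5.6 = 9.84 V.
Saturation requires V_DS ≥ V_GS − V_t = 0.491 V; 9.84 ≥ 0.491 ✓.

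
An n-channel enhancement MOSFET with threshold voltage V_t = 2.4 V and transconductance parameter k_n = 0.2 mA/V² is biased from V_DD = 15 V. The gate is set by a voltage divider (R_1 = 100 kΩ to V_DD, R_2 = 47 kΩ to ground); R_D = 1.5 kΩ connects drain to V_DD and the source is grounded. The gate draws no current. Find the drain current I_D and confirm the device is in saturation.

V_G = V_DD·R_2/(R_1+R_2) = 15×47/147 = 4.8 V. With the source grounded, V_GS = V_G = 4.8 V.
Assume saturation: I_D = (k_n/2)(V_GS − V_t)² = (0.2/2)×(4.8 − 2.4)² = 0.1×2.4² = 0.574 mA.
V_DS = V_DD − I_D·R_D = 15 − 0.574×1.5 = 14.1 V.
Saturation requires V_DS ≥ V_GS − V_t = 2.4 V; 14.1 ≥ 2.4 ✓.

I_D ≈ 0.57 mA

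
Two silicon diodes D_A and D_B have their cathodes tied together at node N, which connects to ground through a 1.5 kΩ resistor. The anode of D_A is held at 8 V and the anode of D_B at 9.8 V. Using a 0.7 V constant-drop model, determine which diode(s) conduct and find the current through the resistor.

Assume both conduct. Then node N would need to be at both 8−0.7 = 7.3 V and 9.8−0.7 = 9.1 V, which is impossible.
Assume only D_B conducts: V_N = 9.8 − 0.7 = 9.1 V, so I_R = 9.1/1.5 = 6.07 mA.
Check D_A: its anode-to-cathode voltage is 8 − 9.1 = -1.1 V < 0.7 V, so it is off. The assumption is consistent.

Only D_B conducts; I_R ≈ 6.1 mA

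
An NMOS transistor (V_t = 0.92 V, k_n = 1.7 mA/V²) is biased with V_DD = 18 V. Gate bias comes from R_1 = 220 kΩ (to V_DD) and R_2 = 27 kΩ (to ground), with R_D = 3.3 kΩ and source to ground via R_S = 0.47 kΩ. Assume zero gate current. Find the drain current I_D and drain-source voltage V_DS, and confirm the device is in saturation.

V_G = V_DD·R_2/(R_1+R_2) = 18×27/247 = 1.97 V.
Assume saturation: I_D = (k_n/2)(V_GS − V_t)² with V_GS = V_G − I_D·R_S = 1.97 − 0.47·I_D.
Substituting gives 0.188·I_D² − 1.84·I_D + 0.933 = 0, with roots I_D = 0.537 or 9.25 mA.
The root I_D = 9.25 mA gives V_GS = -2.38 V ≤ V_t, so take I_D = 0.537 mA.
Then V_GS = 1.72 V and V_DS = V_DD − I_D(R_D+R_S) = 18 − 0.537×3.77 = 16 V.
Saturation requires V_DS ≥ V_GS − V_t = 0.795 V; 16 ≥ 0.795 ✓.

I_D ≈ 0.54 mA, V_DS ≈ 16 V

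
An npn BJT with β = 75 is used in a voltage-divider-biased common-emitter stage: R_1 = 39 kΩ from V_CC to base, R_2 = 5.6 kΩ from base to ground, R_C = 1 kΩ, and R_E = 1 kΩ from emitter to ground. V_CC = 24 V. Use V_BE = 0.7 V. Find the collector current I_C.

Thevenize the base divider: V_Th = V_CC·R_2/(R_1+R_2) = 24×5.6/44.6 = 3.01 V, R_Th = R_1‖R_2 = 4.9 kΩ.
Base-emitter loop: V_Th = I_B·R_Th + V_BE + (β+1)I_B·R_E, so I_B = (3.01 − 0.7) / (4.9 + 76×1) = 0.0286 mA.
I_C = β·I_B = 75×0.0286 = 2.14 mA, and I_E = (β+1)I_B = 2.17 mA.
V_CE = V_CC − I_C·R_C − I_E·R_E = 24 − 2.14×1 − 2.17×1 = 19.7 V.
V_CE = 19.7 V > 0.2 V confirms active-region operation.

I_C ≈ 2.1 mA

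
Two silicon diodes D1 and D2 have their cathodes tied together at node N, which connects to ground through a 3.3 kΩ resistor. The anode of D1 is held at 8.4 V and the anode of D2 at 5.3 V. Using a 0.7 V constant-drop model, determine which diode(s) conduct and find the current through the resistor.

Only D1 conducts; I_R ≈ 2.3 mA

Assume both conduct. Then node N would need to be at both 8.4−0.7 = 7.7 V and 5.3−0.7 = 4.6 V, which is impossible.
Assume only D1 conducts: V_N = 8.4 − 0.7 = 7.7 V, so I_R = 7.7/3.3 = 2.33 mA.
Check D2: its anode-to-cathode voltage is 5.3 − 7.7 = -2.4 V < 0.7 V, so it is off. The assumption is consistent.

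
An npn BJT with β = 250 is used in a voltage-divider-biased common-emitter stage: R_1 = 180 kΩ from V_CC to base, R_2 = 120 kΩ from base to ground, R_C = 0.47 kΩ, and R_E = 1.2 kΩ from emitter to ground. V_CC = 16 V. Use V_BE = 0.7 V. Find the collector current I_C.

Thevenize the base divider: V_Th = V_CC·R_2/(R_1+R_2) = 16×120/300 = 6.4 V, R_Th = R_1‖R_2 = 72 kΩ.
Base-emitter loop: V_Th = I_B·R_Th + V_BE + (β+1)I_B·R_E, so I_B = (6.4 − 0.7) / (72 + 251×1.2) = 0.0153 mA.
I_C = β·I_B = 250×0.0153 = 3.82 mA, and I_E = (β+1)I_B = 3.83 mA.
V_CE = V_CC − I_C·R_C − I_E·R_E = 16 − 3.82×0.47 − 3.83×1.2 = 9.61 V.
V_CE = 9.61 V > 0.2 V confirms active-region operation.

I_C ≈ 3.8 mA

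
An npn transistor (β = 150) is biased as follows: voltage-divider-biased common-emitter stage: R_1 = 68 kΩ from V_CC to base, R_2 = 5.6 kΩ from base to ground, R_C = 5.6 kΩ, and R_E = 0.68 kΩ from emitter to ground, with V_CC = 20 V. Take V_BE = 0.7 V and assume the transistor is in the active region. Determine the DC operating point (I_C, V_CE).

I_C ≈ 1.1 mA, V_CE ≈ 13 V

Thevenize the base divider: V_Th = V_CC·R_2/(R_1+R_2) = 20×5.6/73.6 = 1.52 V, R_Th = R_1‖R_2 = 5.17 kΩ.
Base-emitter loop: V_Th = I_B·R_Th + V_BE + (β+1)I_B·R_E, so I_B = (1.52 − 0.7) / (5.17 + 151×0.68) = 0.00762 mA.
I_C = β·I_B = 150×0.00762 = 1.14 mA, and I_E = (β+1)I_B = 1.15 mA.
V_CE = V_CC − I_C·R_C − I_E·R_E = 20 − 1.14×5.6 − 1.15×0.68 = 12.8 V.
V_CE = 12.8 V > 0.2 V confirms active-region operation.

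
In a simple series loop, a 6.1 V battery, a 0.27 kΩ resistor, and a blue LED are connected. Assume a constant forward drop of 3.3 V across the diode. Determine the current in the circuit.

KVL around the loop: 6.1 = V_D + I·R = 3.3 + I × 0.27 kΩ.
So I = (6.1 − 3.3) / 0.27 kΩ = 2.8 / 0.27 = 10.4 mA.

I ≈ 10 mA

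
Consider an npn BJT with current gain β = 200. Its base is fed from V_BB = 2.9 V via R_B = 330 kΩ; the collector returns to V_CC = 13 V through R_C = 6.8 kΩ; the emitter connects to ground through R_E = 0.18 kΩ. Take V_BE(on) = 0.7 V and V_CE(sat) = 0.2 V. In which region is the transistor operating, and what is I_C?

active; I_C ≈ 1.2 mA

Assume active. Base-emitter loop: I_B = (V_BB − V_BE)/(R_B + (β+1)R_E) = (2.9 − 0.7)/(330 + 201×0.18) = 0.00601 mA.
I_C = β·I_B = 200×0.00601 = 1.2 mA.
V_CE = V_CC − I_C·R_C − I_E·R_E = 13 − 1.2×6.8 − 1.21×0.18 = 4.61 V > V_CE(sat), so the active-region assumption holds.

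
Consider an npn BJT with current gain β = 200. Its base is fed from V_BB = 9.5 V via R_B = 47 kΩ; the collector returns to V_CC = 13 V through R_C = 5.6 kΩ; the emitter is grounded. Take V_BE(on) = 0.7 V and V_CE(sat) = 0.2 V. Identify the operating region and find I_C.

Assume active: I_B = (9.5 − 0.7)/47 = 0.187 mA, giving I_C = β·I_B = 37.4 mA.
But then V_CE = 13 − 37.4×5.6 = -197 V < V_CE(sat) = 0.2 V — impossible in the active region.
So the transistor is saturated. With V_CE = 0.2 V, I_C = (V_CC − 0.2)/R_C = 12.8/5.6 = 2.29 mA.
Check: β·I_B = 37.4 mA > I_C = 2.29 mA, confirming saturation.

saturation; I_C ≈ 2.3 mA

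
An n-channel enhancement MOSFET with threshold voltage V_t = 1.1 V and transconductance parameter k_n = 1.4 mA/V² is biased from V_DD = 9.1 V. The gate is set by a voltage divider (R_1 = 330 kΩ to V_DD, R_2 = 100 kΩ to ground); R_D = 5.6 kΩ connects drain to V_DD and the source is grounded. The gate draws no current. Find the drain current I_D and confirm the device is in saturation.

I_D ≈ 0.72 mA

V_G = V_DD·R_2/(R_1+R_2) = 9.1×100/430 = 2.12 V. With the source grounded, V_GS = V_G = 2.12 V.
Assume saturation: I_D = (k_n/2)(V_GS − V_t)² = (1.4/2)×(2.12 − 1.1)² = 0.7×1.02² = 0.723 mA.
V_DS = V_DD − I_D·R_D = 9.1 − 0.723×5.6 = 5.05 V.
Saturation requires V_DS ≥ V_GS − V_t = 1.02 V; 5.05 ≥ 1.02 ✓.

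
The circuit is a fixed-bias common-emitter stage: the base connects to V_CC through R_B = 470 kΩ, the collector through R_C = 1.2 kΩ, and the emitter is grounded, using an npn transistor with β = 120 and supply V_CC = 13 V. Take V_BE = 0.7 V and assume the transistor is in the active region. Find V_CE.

V_CE ≈ 9.2 V

Base loop: V_CC = I_B·R_B + V_BE, so I_B = (13 − 0.7)/470 kΩ = 0.0262 mA.
In the active region I_C = β·I_B = 120 × 0.0262 = 3.14 mA.
Collector loop: V_CE = V_CC − I_C·R_C = 13 − 3.14×1.2 = 9.23 V.
Since V_CE = 9.23 V > V_CE(sat) ≈ 0.2 V, the transistor is in the active region as assumed.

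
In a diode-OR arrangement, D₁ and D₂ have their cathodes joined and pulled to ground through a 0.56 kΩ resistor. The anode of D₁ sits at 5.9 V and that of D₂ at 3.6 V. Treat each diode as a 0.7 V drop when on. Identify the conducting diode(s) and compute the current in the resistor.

Only D₁ conducts; I_R ≈ 9.3 mA

Assume both conduct. Then node N would need to be at both 5.9−0.7 = 5.2 V and 3.6−0.7 = 2.9 V, which is impossible.
Assume only D₁ conducts: V_N = 5.9 − 0.7 = 5.2 V, so I_R = 5.2/0.56 = 9.29 mA.
Check D₂: its anode-to-cathode voltage is 3.6 − 5.2 = -1.6 V < 0.7 V, so it is off. The assumption is consistent.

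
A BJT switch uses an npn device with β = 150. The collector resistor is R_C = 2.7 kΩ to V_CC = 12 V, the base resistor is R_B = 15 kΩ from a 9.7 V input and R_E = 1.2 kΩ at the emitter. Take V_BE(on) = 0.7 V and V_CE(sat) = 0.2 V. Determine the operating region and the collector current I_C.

saturation; I_C ≈ 2.9 mA

Assume active: I_B = (9.7 − 0.7)/(15 + 151×1.2) = 0.0459 mA, I_C = β·I_B = 6.88 mA.
Then V_CE = 12 − 6.88×2.7 − 6.93×1.2 = -14.9 V < 0.2 V — the active assumption fails.
Re-solve with V_CE = 0.2 V. KCL at the emitter: V_E/R_E = (V_BB−0.7−V_E)/R_B + (V_CC−0.2−V_E)/R_C, giving V_E = 3.91 V.
I_C = (V_CC − 0.2 − V_E)/R_C = (11.8 − 3.91)/2.7 = 2.92 mA.
Check: I_B = (9 − 3.91)/15 = 0.339 mA, and β·I_B = 50.9 mA > I_C, confirming saturation.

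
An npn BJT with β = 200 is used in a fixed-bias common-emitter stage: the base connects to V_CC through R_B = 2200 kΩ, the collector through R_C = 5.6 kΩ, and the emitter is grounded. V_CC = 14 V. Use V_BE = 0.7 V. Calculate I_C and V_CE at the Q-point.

I_C ≈ 1.2 mA, V_CE ≈ 7.2 V

Base loop: V_CC = I_B·R_B + V_BE, so I_B = (14 − 0.7)/2200 kΩ = 0.00605 mA.
In the active region I_C = β·I_B = 200 × 0.00605 = 1.21 mA.
Collector loop: V_CE = V_CC − I_C·R_C = 14 − 1.21×5.6 = 7.23 V.
Since V_CE = 7.23 V > V_CE(sat) ≈ 0.2 V, the transistor is in the active region as assumed.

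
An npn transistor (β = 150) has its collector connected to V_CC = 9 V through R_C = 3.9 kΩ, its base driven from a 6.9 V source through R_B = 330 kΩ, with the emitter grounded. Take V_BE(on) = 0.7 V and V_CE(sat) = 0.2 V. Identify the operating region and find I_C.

saturation; I_C ≈ 2.3 mA

Assume active: I_B = (6.9 − 0.7)/330 = 0.0188 mA, giving I_C = β·I_B = 2.82 mA.
But then V_CE = 9 − 2.82×3.9 = -1.99 V < V_CE(sat) = 0.2 V — impossible in the active region.
So the transistor is saturated. With V_CE = 0.2 V, I_C = (V_CC − 0.2)/R_C = 8.8/3.9 = 2.26 mA.
Check: β·I_B = 2.82 mA > I_C = 2.26 mA, confirming saturation.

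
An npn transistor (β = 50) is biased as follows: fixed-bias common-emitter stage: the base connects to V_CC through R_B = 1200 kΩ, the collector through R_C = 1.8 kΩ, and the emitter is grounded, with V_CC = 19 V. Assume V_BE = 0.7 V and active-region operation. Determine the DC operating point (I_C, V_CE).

Base loop: V_CC = I_B·R_B + V_BE, so I_B = (19 − 0.7)/1200 kΩ = 0.0153 mA.
In the active region I_C = β·I_B = 50 × 0.0153 = 0.763 mA.
Collector loop: V_CE = V_CC − I_C·R_C = 19 − 0.763×1.8 = 17.6 V.
Since V_CE = 17.6 V > V_CE(sat) ≈ 0.2 V, the transistor is in the active region as assumed.

I_C ≈ 0.76 mA, V_CE ≈ 18 V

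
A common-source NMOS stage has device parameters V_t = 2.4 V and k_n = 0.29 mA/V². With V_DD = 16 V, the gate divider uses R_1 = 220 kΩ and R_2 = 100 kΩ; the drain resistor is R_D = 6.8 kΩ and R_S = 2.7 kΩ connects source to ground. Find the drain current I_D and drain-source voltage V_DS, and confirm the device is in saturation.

I_D ≈ 0.37 mA, V_DS ≈ 12 V

V_G = V_DD·R_2/(R_1+R_2) = 16×100/320 = 5 V.
Assume saturation: I_D = (k_n/2)(V_GS − V_t)² with V_GS = V_G − I_D·R_S = 5 − 2.7·I_D.
Substituting gives 1.06·I_D² − 3.04·I_D + 0.98 = 0, with roots I_D = 0.371 or 2.5 mA.
The root I_D = 2.5 mA gives V_GS = -1.75 V ≤ V_t, so take I_D = 0.371 mA.
Then V_GS = 4 V and V_DS = V_DD − I_D(R_D+R_S) = 16 − 0.371×9.5 = 12.5 V.
Saturation requires V_DS ≥ V_GS − V_t = 1.6 V; 12.5 ≥ 1.6 ✓.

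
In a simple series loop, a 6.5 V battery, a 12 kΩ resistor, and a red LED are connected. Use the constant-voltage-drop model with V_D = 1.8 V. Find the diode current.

I ≈ 0.39 mA

KVL around the loop: 6.5 = V_D + I·R = 1.8 + I × 12 kΩ.
So I = (6.5 − 1.8) / 12 kΩ = 4.7 / 12 = 0.392 mA.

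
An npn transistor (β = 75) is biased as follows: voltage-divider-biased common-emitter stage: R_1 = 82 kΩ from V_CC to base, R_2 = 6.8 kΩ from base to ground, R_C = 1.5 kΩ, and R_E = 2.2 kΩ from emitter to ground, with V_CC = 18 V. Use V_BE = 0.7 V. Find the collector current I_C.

Thevenize the base divider: V_Th = V_CC·R_2/(R_1+R_2) = 18×6.8/88.8 = 1.38 V, R_Th = R_1‖R_2 = 6.28 kΩ.
Base-emitter loop: V_Th = I_B·R_Th + V_BE + (β+1)I_B·R_E, so I_B = (1.38 − 0.7) / (6.28 + 76×2.2) = 0.00391 mA.
I_C = β·I_B = 75×0.00391 = 0.293 mA, and I_E = (β+1)I_B = 0.297 mA.
V_CE = V_CC − I_C·R_C − I_E·R_E = 18 − 0.293×1.5 − 0.297×2.2 = 16.9 V.
V_CE = 16.9 V > 0.2 V confirms active-region operation.

I_C ≈ 0.29 mA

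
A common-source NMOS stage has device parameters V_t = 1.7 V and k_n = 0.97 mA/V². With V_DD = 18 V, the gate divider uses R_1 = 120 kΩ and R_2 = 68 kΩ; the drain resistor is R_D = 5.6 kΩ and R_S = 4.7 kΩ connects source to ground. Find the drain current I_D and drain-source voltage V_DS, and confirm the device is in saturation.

I_D ≈ 0.76 mA, V_DS ≈ 10 V

V_G = V_DD·R_2/(R_1+R_2) = 18×68/188 = 6.51 V.
Assume saturation: I_D = (k_n/2)(V_GS − V_t)² with V_GS = V_G − I_D·R_S = 6.51 − 4.7·I_D.
Substituting gives 10.7·I_D² − 22.9·I_D + 11.2 = 0, with roots I_D = 0.758 or 1.38 mA.
The root I_D = 1.38 mA gives V_GS = 0.0115 V ≤ V_t, so take I_D = 0.758 mA.
Then V_GS = 2.95 V and V_DS = V_DD − I_D(R_D+R_S) = 18 − 0.758×10.3 = 10.2 V.
Saturation requires V_DS ≥ V_GS − V_t = 1.25 V; 10.2 ≥ 1.25 ✓.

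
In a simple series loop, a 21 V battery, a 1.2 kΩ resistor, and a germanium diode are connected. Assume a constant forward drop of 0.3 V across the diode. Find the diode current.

I ≈ 17 mA

KVL around the loop: 21 = V_D + I·R = 0.3 + I × 1.2 kΩ.
So I = (21 − 0.3) / 1.2 kΩ = 20.7 / 1.2 = 17.2 mA.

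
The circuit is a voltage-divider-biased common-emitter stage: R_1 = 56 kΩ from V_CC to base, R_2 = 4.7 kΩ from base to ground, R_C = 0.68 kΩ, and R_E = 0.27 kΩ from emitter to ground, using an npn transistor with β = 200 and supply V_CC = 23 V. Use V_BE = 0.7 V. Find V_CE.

V_CE ≈ 19 V

Thevenize the base divider: V_Th = V_CC·R_2/(R_1+R_2) = 23×4.7/60.7 = 1.78 V, R_Th = R_1‖R_2 = 4.34 kΩ.
Base-emitter loop: V_Th = I_B·R_Th + V_BE + (β+1)I_B·R_E, so I_B = (1.78 − 0.7) / (4.34 + 201×0.27) = 0.0184 mA.
I_C = β·I_B = 200×0.0184 = 3.69 mA, and I_E = (β+1)I_B = 3.71 mA.
V_CE = V_CC − I_C·R_C − I_E·R_E = 23 − 3.69×0.68 − 3.71×0.27 = 19.5 V.
V_CE = 19.5 V > 0.2 V confirms active-region operation.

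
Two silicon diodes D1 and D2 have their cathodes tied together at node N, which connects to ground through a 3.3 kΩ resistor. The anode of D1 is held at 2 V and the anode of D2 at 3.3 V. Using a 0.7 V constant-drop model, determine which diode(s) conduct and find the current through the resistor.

Assume both conduct. Then node N would need to be at both 2−0.7 = 1.3 V and 3.3−0.7 = 2.6 V, which is impossible.
Assume only D2 conducts: V_N = 3.3 − 0.7 = 2.6 V, so I_R = 2.6/3.3 = 0.788 mA.
Check D1: its anode-to-cathode voltage is 2 − 2.6 = -0.6 V < 0.7 V, so it is off. The assumption is consistent.

Only D2 conducts; I_R ≈ 0.79 mA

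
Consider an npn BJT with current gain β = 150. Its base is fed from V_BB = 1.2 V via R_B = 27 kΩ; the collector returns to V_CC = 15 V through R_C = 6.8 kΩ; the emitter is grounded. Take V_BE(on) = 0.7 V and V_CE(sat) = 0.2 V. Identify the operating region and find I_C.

saturation; I_C ≈ 2.2 mA

Assume active: I_B = (1.2 − 0.7)/27 = 0.0185 mA, giving I_C = β·I_B = 2.78 mA.
But then V_CE = 15 − 2.78×6.8 = -3.89 V < V_CE(sat) = 0.2 V — impossible in the active region.
So the transistor is saturated. With V_CE = 0.2 V, I_C = (V_CC − 0.2)/R_C = 14.8/6.8 = 2.18 mA.
Check: β·I_B = 2.78 mA > I_C = 2.18 mA, confirming saturation.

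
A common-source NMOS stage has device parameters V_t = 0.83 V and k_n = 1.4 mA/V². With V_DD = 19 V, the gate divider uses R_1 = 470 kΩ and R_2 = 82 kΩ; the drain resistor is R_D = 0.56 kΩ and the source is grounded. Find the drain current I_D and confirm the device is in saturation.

V_G = V_DD·R_2/(R_1+R_2) = 19×82/552 = 2.82 V. With the source grounded, V_GS = V_G = 2.82 V.
Assume saturation: I_D = (k_n/2)(V_GS − V_t)² = (1.4/2)×(2.82 − 0.83)² = 0.7×1.99² = 2.78 mA.
V_DS = V_DD − I_D·R_D = 19 − 2.78×0.56 = 17.4 V.
Saturation requires V_DS ≥ V_GS − V_t = 1.99 V; 17.4 ≥ 1.99 ✓.

I_D ≈ 2.8 mA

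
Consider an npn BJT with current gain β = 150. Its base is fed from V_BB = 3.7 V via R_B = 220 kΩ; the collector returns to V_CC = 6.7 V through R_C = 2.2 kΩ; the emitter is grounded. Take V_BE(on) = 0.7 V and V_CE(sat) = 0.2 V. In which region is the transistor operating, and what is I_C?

Assume active. Base-emitter loop: I_B = (V_BB − V_BE)/R_B = (3.7 − 0.7)/220 = 0.0136 mA.
I_C = β·I_B = 150×0.0136 = 2.05 mA.
V_CE = V_CC − I_C·R_C = 6.7 − 2.05×2.2 = 2.2 V > V_CE(sat), so the active-region assumption holds.

active; I_C ≈ 2 mA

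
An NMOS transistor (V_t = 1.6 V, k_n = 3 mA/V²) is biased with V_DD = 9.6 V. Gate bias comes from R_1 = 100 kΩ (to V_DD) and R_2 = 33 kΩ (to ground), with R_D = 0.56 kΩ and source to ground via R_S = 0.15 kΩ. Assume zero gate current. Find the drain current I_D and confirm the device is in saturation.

I_D ≈ 0.69 mA

V_G = V_DD·R_2/(R_1+R_2) = 9.6×33/133 = 2.38 V.
Assume saturation: I_D = (k_n/2)(V_GS − V_t)² with V_GS = V_G − I_D·R_S = 2.38 − 0.15·I_D.
Substituting gives 0.0337·I_D² − 1.35·I_D + 0.917 = 0, with roots I_D = 0.69 or 39.4 mA.
The root I_D = 39.4 mA gives V_GS = -3.52 V ≤ V_t, so take I_D = 0.69 mA.
Then V_GS = 2.28 V and V_DS = V_DD − I_D(R_D+R_S) = 9.6 − 0.69×0.71 = 9.11 V.
Saturation requires V_DS ≥ V_GS − V_t = 0.678 V; 9.11 ≥ 0.678 ✓.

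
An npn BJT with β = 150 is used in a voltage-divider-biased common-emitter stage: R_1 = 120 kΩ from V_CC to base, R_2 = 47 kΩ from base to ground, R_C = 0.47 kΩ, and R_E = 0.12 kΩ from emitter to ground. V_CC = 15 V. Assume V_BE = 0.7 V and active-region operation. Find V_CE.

V_CE ≈ 9 V

Thevenize the base divider: V_Th = V_CC·R_2/(R_1+R_2) = 15×47/167 = 4.22 V, R_Th = R_1‖R_2 = 33.8 kΩ.
Base-emitter loop: V_Th = I_B·R_Th + V_BE + (β+1)I_B·R_E, so I_B = (4.22 − 0.7) / (33.8 + 151×0.12) = 0.0679 mA.
I_C = β·I_B = 150×0.0679 = 10.2 mA, and I_E = (β+1)I_B = 10.2 mA.
V_CE = V_CC − I_C·R_C − I_E·R_E = 15 − 10.2×0.47 − 10.2×0.12 = 8.99 V.
V_CE = 8.99 V > 0.2 V confirms active-region operation.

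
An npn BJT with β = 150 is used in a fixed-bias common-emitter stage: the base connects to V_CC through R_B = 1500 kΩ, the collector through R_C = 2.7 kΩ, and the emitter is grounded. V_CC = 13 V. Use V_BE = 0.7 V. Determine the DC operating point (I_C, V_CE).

Base loop: V_CC = I_B·R_B + V_BE, so I_B = (13 − 0.7)/1500 kΩ = 0.0082 mA.
In the active region I_C = β·I_B = 150 × 0.0082 = 1.23 mA.
Collector loop: V_CE = V_CC − I_C·R_C = 13 − 1.23×2.7 = 9.68 V.
Since V_CE = 9.68 V > V_CE(sat) ≈ 0.2 V, the transistor is in the active region as assumed.

I_C ≈ 1.2 mA, V_CE ≈ 9.7 V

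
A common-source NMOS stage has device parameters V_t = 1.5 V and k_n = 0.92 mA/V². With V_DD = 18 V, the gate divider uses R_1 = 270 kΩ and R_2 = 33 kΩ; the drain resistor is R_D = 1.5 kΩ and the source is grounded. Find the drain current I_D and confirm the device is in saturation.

V_G = V_DD·R_2/(R_1+R_2) = 18×33/303 = 1.96 V. With the source grounded, V_GS = V_G = 1.96 V.
Assume saturation: I_D = (k_n/2)(V_GS − V_t)² = (0.92/2)×(1.96 − 1.5)² = 0.46×0.46² = 0.0975 mA.
V_DS = V_DD − I_D·R_D = 18 − 0.0975×1.5 = 17.9 V.
Saturation requires V_DS ≥ V_GS − V_t = 0.46 V; 17.9 ≥ 0.46 ✓.

I_D ≈ 0.098 mA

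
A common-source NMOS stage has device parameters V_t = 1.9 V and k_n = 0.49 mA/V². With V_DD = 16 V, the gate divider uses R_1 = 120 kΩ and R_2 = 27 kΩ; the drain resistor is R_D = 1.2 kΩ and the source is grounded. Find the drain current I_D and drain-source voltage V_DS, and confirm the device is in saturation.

I_D ≈ 0.26 mA, V_DS ≈ 16 V

V_G = V_DD·R_2/(R_1+R_2) = 16×27/147 = 2.94 V. With the source grounded, V_GS = V_G = 2.94 V.
Assume saturation: I_D = (k_n/2)(V_GS − V_t)² = (0.49/2)×(2.94 − 1.9)² = 0.245×1.04² = 0.264 mA.
V_DS = V_DD − I_D·R_D = 16 − 0.264×1.2 = 15.7 V.
Saturation requires V_DS ≥ V_GS − V_t = 1.04 V; 15.7 ≥ 1.04 ✓.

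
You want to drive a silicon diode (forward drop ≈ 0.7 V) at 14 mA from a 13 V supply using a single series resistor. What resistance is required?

R ≈ 0.88 kΩ

The resistor drops V_S − V_D = 13 − 0.7 = 12.3 V at 14 mA.
R = 12.3 V / 14 mA = 0.879 kΩ.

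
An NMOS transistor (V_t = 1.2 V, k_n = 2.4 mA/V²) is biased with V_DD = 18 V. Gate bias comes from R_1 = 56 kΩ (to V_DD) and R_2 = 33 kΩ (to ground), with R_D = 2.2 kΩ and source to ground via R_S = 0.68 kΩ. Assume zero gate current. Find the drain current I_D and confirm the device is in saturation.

I_D ≈ 5 mA

V_G = V_DD·R_2/(R_1+R_2) = 18×33/89 = 6.67 V.
Assume saturation: I_D = (k_n/2)(V_GS − V_t)² with V_GS = V_G − I_D·R_S = 6.67 − 0.68·I_D.
Substituting gives 0.555·I_D² − 9.93·I_D + 36 = 0, with roots I_D = 5.04 or 12.9 mA.
The root I_D = 12.9 mA gives V_GS = -2.07 V ≤ V_t, so take I_D = 5.04 mA.
Then V_GS = 3.25 V and V_DS = V_DD − I_D(R_D+R_S) = 18 − 5.04×2.88 = 3.49 V.
Saturation requires V_DS ≥ V_GS − V_t = 2.05 V; 3.49 ≥ 2.05 ✓.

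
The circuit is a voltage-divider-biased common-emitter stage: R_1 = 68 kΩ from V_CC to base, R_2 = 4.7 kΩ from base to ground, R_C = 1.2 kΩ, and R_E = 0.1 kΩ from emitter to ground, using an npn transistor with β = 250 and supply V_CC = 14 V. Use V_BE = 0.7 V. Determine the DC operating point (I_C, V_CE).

Thevenize the base divider: V_Th = V_CC·R_2/(R_1+R_2) = 14×4.7/72.7 = 0.905 V, R_Th = R_1‖R_2 = 4.4 kΩ.
Base-emitter loop: V_Th = I_B·R_Th + V_BE + (β+1)I_B·R_E, so I_B = (0.905 − 0.7) / (4.4 + 251×0.1) = 0.00695 mA.
I_C = β·I_B = 250×0.00695 = 1.74 mA, and I_E = (β+1)I_B = 1.75 mA.
V_CE = V_CC − I_C·R_C − I_E·R_E = 14 − 1.74×1.2 − 1.75×0.1 = 11.7 V.
V_CE = 11.7 V > 0.2 V confirms active-region operation.

I_C ≈ 1.7 mA, V_CE ≈ 12 V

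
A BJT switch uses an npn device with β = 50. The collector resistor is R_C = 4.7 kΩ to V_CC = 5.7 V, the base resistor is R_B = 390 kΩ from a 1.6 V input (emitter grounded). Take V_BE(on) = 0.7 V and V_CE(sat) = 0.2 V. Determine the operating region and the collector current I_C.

active; I_C ≈ 0.12 mA

Assume active. Base-emitter loop: I_B = (V_BB − V_BE)/R_B = (1.6 − 0.7)/390 = 0.00231 mA.
I_C = β·I_B = 50×0.00231 = 0.115 mA.
V_CE = V_CC − I_C·R_C = 5.7 − 0.115×4.7 = 5.16 V > V_CE(sat), so the active-region assumption holds.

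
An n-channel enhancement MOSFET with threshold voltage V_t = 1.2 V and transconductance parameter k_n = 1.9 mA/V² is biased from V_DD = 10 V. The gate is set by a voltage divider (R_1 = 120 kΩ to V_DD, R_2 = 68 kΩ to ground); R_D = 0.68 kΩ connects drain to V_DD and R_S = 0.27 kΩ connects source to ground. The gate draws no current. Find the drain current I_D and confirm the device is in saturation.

V_G = V_DD·R_2/(R_1+R_2) = 10×68/188 = 3.62 V.
Assume saturation: I_D = (k_n/2)(V_GS − V_t)² with V_GS = V_G − I_D·R_S = 3.62 − 0.27·I_D.
Substituting gives 0.0693·I_D² − 2.24·I_D + 5.55 = 0, with roots I_D = 2.7 or 29.6 mA.
The root I_D = 29.6 mA gives V_GS = -4.39 V ≤ V_t, so take I_D = 2.7 mA.
Then V_GS = 2.89 V and V_DS = V_DD − I_D(R_D+R_S) = 10 − 2.7×0.95 = 7.43 V.
Saturation requires V_DS ≥ V_GS − V_t = 1.69 V; 7.43 ≥ 1.69 ✓.

I_D ≈ 2.7 mA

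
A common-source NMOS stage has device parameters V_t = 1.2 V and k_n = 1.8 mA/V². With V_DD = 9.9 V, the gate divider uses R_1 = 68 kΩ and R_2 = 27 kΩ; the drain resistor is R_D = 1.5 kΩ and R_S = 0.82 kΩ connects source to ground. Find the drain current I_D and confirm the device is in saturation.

I_D ≈ 0.81 mA

V_G = V_DD·R_2/(R_1+R_2) = 9.9×27/95 = 2.81 V.
Assume saturation: I_D = (k_n/2)(V_GS − V_t)² with V_GS = V_G − I_D·R_S = 2.81 − 0.82·I_D.
Substituting gives 0.605·I_D² − 3.38·I_D + 2.34 = 0, with roots I_D = 0.811 or 4.78 mA.
The root I_D = 4.78 mA gives V_GS = -1.1 V ≤ V_t, so take I_D = 0.811 mA.
Then V_GS = 2.15 V and V_DS = V_DD − I_D(R_D+R_S) = 9.9 − 0.811×2.32 = 8.02 V.
Saturation requires V_DS ≥ V_GS − V_t = 0.949 V; 8.02 ≥ 0.949 ✓.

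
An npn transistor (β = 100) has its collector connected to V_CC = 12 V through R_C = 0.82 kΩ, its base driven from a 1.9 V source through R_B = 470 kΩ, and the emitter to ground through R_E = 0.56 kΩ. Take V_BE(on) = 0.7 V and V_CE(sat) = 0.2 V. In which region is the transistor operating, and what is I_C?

Assume active. Base-emitter loop: I_B = (V_BB − V_BE)/(R_B + (β+1)R_E) = (1.9 − 0.7)/(470 + 101×0.56) = 0.00228 mA.
I_C = β·I_B = 100×0.00228 = 0.228 mA.
V_CE = V_CC − I_C·R_C − I_E·R_E = 12 − 0.228×0.82 − 0.23×0.56 = 11.7 V > V_CE(sat), so the active-region assumption holds.

active; I_C ≈ 0.23 mA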